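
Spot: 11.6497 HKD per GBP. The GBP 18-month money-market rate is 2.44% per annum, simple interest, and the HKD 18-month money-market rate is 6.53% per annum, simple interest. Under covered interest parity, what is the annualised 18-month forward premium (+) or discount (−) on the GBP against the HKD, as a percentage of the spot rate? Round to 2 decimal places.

T = 18/12 years.
CIP forward (HKD per GBP) = 11.6497 × 1.097950/1.036600 = 12.3391743.
Annualised premium = (F − S)/S × (1/T) = (12.3391743 − 11.6497)/11.6497 ÷ (18/12) = 3.95%.

+3.95%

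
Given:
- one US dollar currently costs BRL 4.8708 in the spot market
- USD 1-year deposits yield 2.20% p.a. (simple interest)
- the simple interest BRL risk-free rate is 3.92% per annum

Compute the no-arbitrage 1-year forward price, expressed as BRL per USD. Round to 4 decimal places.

4.9528

T = 1 year.
Growth of 1 BRL over T: 1 + 0.0392×1 = 1.039200.
USD accumulates by 1 + 0.0220×1 = 1.022000.
CIP: F = S · (grow BRL)/(grow USD) = 4.8708 × 1.039200/1.022000 = 4.952774 BRL per USD.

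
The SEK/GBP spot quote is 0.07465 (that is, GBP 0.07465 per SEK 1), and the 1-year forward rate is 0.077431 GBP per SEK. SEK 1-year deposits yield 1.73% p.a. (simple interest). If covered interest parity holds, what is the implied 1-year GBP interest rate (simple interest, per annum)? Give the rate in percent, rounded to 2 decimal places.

T = 1 year.
CIP gives F = S · g_GBP/g_SEK, so g_GBP/g_SEK = 0.077431/0.07465 = 1.0372539.
The SEK side grows by 1 + 0.0173×1 = 1.017300.
So the GBP growth factor = 1.0551984.
r = (1.0551984 − 1)/1 = 0.055198 → 5.52%.

5.52%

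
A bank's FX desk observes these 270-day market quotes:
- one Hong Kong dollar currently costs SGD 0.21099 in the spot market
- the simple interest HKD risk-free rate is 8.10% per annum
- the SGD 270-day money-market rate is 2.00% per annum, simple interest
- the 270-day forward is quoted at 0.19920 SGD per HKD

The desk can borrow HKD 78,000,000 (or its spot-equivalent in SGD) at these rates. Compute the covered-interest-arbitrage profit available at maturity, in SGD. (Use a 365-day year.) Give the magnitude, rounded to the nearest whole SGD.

SGD 232,118

T = 270/365 years.
Keep in HKD, deliver into the forward: 78,000,000·1.0599178082·0.19920 = SGD 16,468,578.94.
Swap to SGD now, deposit: 78,000,000·0.21099·1.0147945205 = SGD 16,700,696.68.
The quoted forward undervalues HKD, so borrow HKD, convert to SGD at spot, deposit the SGD at 2.00%, and buy HKD forward at 0.19920 to cover the loan.
Profit = 16,700,696.68 − 16,468,578.94 = SGD 232,118.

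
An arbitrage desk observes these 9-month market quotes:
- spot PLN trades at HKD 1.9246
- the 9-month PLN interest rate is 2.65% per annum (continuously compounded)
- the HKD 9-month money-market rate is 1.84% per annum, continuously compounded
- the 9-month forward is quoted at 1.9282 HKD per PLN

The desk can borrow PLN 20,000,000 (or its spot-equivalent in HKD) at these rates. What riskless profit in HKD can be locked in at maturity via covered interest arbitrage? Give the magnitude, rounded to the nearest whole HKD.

T = 9/12 years.
Keep in PLN, deliver into the forward: 20,000,000·1.0200738228·1.9282 = HKD 39,338,126.90.
Swap to HKD now, deposit: 20,000,000·1.9246·1.0138956595 = HKD 39,026,871.73.
The quoted forward overvalues PLN, so borrow HKD, buy PLN at spot, deposit the PLN at 2.65%, and sell the proceeds forward at 1.9282.
Profit = 39,338,126.90 − 39,026,871.73 = HKD 311,255.

HKD 311,255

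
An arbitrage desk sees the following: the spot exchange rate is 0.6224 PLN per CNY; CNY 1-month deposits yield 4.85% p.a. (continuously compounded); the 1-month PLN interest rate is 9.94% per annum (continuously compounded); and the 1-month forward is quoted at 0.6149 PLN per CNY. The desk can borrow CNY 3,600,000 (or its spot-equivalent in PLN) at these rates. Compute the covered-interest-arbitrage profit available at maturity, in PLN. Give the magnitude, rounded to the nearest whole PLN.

T = 1/12 years.
Keep in CNY, deliver into the forward: 3,600,000·1.004049845·0.6149 = PLN 2,222,604.90.
Swap to PLN now, deposit: 3,600,000·0.6224·1.008317735 = PLN 2,259,277.05.
The quoted forward undervalues CNY, so borrow CNY, convert to PLN at spot, deposit the PLN at 9.94%, and buy CNY forward at 0.6149 to cover the loan.
Profit = 2,259,277.05 − 2,222,604.90 = PLN 36,672.

PLN 36,672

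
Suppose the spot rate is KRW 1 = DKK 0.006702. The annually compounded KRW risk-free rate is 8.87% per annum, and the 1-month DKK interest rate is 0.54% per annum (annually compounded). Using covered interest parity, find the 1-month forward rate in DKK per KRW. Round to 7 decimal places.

T = 1/12 years.
Growth of 1 DKK over T: (1 + 0.0054)^(1/12) = 1.0004489.
KRW growth factor: (1 + 0.0887)^(1/12) = 1.0071072.
CIP: F = S · (grow DKK)/(grow KRW) = 0.006702 × 1.0004489/1.0071072 = 0.006657691 DKK per KRW.

0.0066577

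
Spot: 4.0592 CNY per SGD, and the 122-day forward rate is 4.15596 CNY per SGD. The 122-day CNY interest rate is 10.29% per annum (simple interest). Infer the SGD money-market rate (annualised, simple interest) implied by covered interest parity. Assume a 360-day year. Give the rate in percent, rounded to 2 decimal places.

3.18%

T = 122/360 years.
F/S = 4.15596/4.0592 = 1.0238372 = (growth of CNY) / (growth of SGD).
CNY growth factor: 1 + 0.1029×122/360 = 1.0348717.
So the SGD growth factor = 1.0107776.
r = (1.0107776 − 1)/(122/360) = 0.031803 → 3.18%.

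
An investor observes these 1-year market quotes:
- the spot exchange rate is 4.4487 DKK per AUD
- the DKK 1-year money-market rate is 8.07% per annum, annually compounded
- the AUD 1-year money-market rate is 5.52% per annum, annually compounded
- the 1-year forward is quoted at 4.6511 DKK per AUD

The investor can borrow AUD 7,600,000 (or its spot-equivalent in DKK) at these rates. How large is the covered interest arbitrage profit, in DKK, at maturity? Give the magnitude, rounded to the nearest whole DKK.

T = 1 year.
Keep in AUD, deliver into the forward: 7,600,000·1.055200·4.6511 = DKK 37,299,589.47.
Swap to DKK now, deposit: 7,600,000·4.4487·1.080700 = DKK 36,538,596.68.
The quoted forward overvalues AUD, so borrow DKK, buy AUD at spot, deposit the AUD at 5.52%, and sell the proceeds forward at 4.6511.
The gap between the two covered legs is DKK 760,993.

DKK 760,993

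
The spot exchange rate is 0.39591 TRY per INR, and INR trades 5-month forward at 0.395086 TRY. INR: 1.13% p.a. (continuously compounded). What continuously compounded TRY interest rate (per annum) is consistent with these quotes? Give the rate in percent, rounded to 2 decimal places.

0.63%

T = 5/12 years.
By CIP, F/S equals the TRY-to-INR growth ratio: 0.395086/0.39591 = 0.9979187.
INR growth factor: e^(0.0113×5/12) = 1.0047194.
So the TRY growth factor = 1.0026283.
r = ln(1.0026283)/(5/12) = 0.006300 → 0.63%.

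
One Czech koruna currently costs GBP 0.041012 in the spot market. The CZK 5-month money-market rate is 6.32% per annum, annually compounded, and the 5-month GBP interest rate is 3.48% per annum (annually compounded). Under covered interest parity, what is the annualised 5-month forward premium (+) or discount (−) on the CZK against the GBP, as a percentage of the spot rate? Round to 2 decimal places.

T = 5/12 years.
CIP forward (GBP per CZK) = 0.041012 × 1.0143555/1.0258635 = 0.040551933.
Annualised premium = (F − S)/S × (1/T) = (0.040551933 − 0.041012)/0.041012 ÷ (5/12) = -2.69%.

-2.69%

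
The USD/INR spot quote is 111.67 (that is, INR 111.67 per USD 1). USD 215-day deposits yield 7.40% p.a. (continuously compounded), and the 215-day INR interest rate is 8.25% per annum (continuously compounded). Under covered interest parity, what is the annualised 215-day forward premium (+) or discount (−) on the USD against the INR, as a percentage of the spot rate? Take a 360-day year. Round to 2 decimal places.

T = 215/360 years.
No-arbitrage forward: 111.67 × 1.0505048 / 1.0451856 = 112.23832 INR/USD.
(F − S)/S ÷ T = (112.23832 − 111.67)/111.67/(215/360) = 0.008522 → 0.85%.

+0.85%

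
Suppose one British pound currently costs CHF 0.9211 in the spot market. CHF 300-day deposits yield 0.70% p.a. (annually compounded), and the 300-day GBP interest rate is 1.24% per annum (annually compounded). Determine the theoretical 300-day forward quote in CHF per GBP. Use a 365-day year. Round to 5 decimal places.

0.91706

T = 300/365 years.
CHF accumulates by (1 + 0.0070)^(300/365) = 1.0057498.
GBP growth factor: (1 + 0.0124)^(300/365) = 1.0101806.
CIP: F = S · (grow CHF)/(grow GBP) = 0.9211 × 1.0057498/1.0101806 = 0.9170599 CHF per GBP.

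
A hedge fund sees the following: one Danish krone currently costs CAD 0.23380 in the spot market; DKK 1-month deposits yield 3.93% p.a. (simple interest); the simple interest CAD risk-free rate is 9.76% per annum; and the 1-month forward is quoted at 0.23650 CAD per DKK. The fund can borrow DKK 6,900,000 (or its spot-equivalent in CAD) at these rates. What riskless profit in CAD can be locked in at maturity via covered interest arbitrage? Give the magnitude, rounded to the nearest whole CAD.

CAD 10,853

T = 1/12 years.
Keep in DKK, deliver into the forward: 6,900,000·1.003275·0.23650 = CAD 1,637,194.31.
Swap to CAD now, deposit: 6,900,000·0.23380·1.008133333 = CAD 1,626,340.86.
The quoted forward overvalues DKK, so borrow CAD, buy DKK at spot, deposit the DKK at 3.93%, and sell the proceeds forward at 0.23650.
Arbitrage profit = |1,637,194.31 − 1,626,340.86| = CAD 10,853.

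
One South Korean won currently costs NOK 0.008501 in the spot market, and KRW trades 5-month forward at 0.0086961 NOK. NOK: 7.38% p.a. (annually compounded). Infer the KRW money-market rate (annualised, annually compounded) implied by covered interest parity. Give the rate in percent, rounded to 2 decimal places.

1.69%

T = 5/12 years.
CIP gives F = S · g_NOK/g_KRW, so g_NOK/g_KRW = 0.0086961/0.008501 = 1.0229502.
NOK growth factor: (1 + 0.0738)^(5/12) = 1.0301127.
So the KRW growth factor = 1.0070018.
Annualise: 1.0070018^(12/5) − 1 = 0.016887 = 1.69%.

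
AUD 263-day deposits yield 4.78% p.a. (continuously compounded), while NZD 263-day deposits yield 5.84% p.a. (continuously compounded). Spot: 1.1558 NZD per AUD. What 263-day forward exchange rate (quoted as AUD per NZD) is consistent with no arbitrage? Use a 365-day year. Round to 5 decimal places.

T = 263/365 years.
Growth of 1 NZD over T: e^(0.0584×263/365) = 1.0429779.
AUD accumulates by e^(0.0478×263/365) = 1.0350422.
Forward (NZD per AUD) = 1.1558 × 1.0429779 / 1.0350422 = 1.164662.
Invert for AUD per NZD: 1 / 1.164662 = 0.85862.

0.85862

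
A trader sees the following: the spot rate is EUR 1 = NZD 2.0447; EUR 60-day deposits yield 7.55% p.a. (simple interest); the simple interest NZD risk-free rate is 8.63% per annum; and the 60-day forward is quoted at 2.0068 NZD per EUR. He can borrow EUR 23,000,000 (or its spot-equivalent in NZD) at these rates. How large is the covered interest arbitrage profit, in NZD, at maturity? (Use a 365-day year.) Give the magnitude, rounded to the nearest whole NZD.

T = 60/365 years.
Invest the EUR and cover forward: 23,000,000 × 1.0124109589 × 2.0068 = NZD 46,729,245.18.
Convert at spot and invest in NZD: 23,000,000 × 2.0447 × 1.0141863014 = NZD 47,695,254.80.
The quoted forward undervalues EUR, so borrow EUR, convert to NZD at spot, deposit the NZD at 8.63%, and buy EUR forward at 2.0068 to cover the loan.
Profit = 47,695,254.80 − 46,729,245.18 = NZD 966,010.

NZD 966,010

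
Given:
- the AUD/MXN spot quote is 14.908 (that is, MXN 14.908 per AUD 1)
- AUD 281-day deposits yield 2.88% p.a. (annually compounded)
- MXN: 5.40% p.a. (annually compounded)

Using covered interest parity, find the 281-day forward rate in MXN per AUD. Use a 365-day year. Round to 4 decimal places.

T = 281/365 years.
Growth of 1 MXN over T: (1 + 0.0540)^(281/365) = 1.04131984.
AUD accumulates by (1 + 0.0288)^(281/365) = 1.02209943.
CIP: F = S · (grow MXN)/(grow AUD) = 14.908 × 1.04131984/1.02209943 = 15.188342 MXN per AUD.

15.1883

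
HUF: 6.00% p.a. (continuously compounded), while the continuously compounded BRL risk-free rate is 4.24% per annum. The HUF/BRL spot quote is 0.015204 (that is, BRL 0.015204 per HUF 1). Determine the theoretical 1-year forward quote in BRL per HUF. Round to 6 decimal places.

T = 1 year.
BRL accumulates by e^(0.0424×1) = 1.0433117.
HUF growth factor: e^(0.0600×1) = 1.0618365.
Forward (BRL per HUF) = 0.015204 × 1.0433117 / 1.0618365 = 0.01493875.

0.014939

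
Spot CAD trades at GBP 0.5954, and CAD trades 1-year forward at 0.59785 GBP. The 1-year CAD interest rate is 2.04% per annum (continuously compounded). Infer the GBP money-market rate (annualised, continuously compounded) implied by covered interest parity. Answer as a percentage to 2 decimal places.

2.45%

T = 1 year.
By CIP, F/S equals the GBP-to-CAD growth ratio: 0.59785/0.5954 = 1.0041149.
The CAD side grows by e^(0.0204×1) = 1.0206095.
That pins the GBP growth at 1.0248092.
r = ln(1.0248092)/1 = 0.024506 → 2.45%.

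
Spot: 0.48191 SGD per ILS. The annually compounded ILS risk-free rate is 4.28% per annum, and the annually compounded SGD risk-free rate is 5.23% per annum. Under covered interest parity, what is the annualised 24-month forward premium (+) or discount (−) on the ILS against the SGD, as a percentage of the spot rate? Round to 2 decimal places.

+0.92%

T = 2 years.
No-arbitrage forward: 0.48191 × 1.1073353 / 1.0874318 = 0.49073050 SGD/ILS.
Annualised premium = (F − S)/S × (1/T) = (0.49073050 − 0.48191)/0.48191 ÷ 2 = 0.92%.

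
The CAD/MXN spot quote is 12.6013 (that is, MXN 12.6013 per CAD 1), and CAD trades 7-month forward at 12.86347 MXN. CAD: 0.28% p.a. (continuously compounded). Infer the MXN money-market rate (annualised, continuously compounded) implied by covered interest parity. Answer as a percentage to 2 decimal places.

3.81%

T = 7/12 years.
F/S = 12.86347/12.6013 = 1.0208050 = (growth of MXN) / (growth of CAD).
CAD growth factor: e^(0.0028×7/12) = 1.0016347.
So the MXN growth factor = 1.0224737.
r = ln(1.0224737)/(7/12) = 0.038100 → 3.81%.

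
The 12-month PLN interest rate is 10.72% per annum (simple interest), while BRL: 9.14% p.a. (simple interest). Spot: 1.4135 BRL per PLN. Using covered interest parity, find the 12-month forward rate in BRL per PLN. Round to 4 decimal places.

T = 1 year.
BRL growth factor: 1 + 0.0914×1 = 1.091400.
PLN growth factor: 1 + 0.1072×1 = 1.107200.
Forward (BRL per PLN) = 1.4135 × 1.091400 / 1.107200 = 1.393329.

1.3933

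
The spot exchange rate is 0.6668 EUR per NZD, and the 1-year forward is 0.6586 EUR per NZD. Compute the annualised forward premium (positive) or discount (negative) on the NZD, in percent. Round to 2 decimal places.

-1.23%

T = 1 year.
NZD trades forward at -1.22975% vs spot over the period.
Annualise by dividing by T: -0.0122975 / 1 = -0.012297 → -1.23%.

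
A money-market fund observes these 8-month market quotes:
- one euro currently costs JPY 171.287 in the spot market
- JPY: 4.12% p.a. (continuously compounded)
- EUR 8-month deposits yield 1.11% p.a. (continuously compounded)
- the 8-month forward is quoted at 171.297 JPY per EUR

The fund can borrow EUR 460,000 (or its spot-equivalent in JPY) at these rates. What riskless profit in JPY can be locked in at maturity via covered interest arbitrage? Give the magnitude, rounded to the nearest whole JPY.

JPY 1,604,291

T = 8/12 years.
Invest the EUR and cover forward: 460,000 × 1.0074274477 × 171.297 = JPY 79,381,877.77.
Convert at spot and invest in JPY: 460,000 × 171.287 × 1.027847353 = JPY 80,986,169.19.
The quoted forward undervalues EUR, so borrow EUR, convert to JPY at spot, deposit the JPY at 4.12%, and buy EUR forward at 171.297 to cover the loan.
Profit = 80,986,169.19 − 79,381,877.77 = JPY 1,604,291.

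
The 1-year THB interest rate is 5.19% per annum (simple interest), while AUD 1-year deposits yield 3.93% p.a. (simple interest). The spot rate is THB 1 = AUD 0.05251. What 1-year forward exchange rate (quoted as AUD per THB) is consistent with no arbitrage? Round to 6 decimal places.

T = 1 year.
AUD accumulates by 1 + 0.0393×1 = 1.039300.
Growth of 1 THB over T: 1 + 0.0519×1 = 1.051900.
Forward (AUD per THB) = 0.05251 × 1.039300 / 1.051900 = 0.05188102.

0.051881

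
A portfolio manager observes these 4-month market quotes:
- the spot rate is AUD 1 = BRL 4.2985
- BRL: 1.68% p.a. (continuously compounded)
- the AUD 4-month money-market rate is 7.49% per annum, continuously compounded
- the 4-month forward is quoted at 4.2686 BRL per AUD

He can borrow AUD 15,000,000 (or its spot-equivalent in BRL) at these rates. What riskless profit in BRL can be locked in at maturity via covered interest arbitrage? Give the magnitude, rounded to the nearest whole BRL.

BRL 808,127

T = 4/12 years.
Route A — deposit AUD, sell forward: 15,000,000 × 1.0252809439 × 4.2686 = BRL 65,647,713.56.
Route B — convert at spot, deposit BRL: 15,000,000 × 4.2985 × 1.0056157093 = BRL 64,839,586.90.
The quoted forward overvalues AUD, so borrow BRL, buy AUD at spot, deposit the AUD at 7.49%, and sell the proceeds forward at 4.2686.
The gap between the two covered legs is BRL 808,127.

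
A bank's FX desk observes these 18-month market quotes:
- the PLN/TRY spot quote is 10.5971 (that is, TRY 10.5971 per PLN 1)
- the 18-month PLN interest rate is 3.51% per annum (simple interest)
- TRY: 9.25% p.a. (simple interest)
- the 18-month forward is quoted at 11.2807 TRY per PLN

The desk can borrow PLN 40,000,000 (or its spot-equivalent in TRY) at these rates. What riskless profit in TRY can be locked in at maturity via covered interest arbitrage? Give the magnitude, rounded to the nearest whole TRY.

TRY 7,712,751

T = 18/12 years.
Route A — deposit PLN, sell forward: 40,000,000 × 1.052650 × 11.2807 = TRY 474,985,154.20.
Route B — convert at spot, deposit TRY: 40,000,000 × 10.5971 × 1.138750 = TRY 482,697,905.00.
The quoted forward undervalues PLN, so borrow PLN, convert to TRY at spot, deposit the TRY at 9.25%, and buy PLN forward at 11.2807 to cover the loan.
The gap between the two covered legs is TRY 7,712,751.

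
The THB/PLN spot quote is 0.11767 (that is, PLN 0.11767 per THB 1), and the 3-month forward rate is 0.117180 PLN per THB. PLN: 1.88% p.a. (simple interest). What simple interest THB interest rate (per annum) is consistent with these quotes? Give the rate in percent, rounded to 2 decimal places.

T = 3/12 years.
F/S = 0.11718/0.11767 = 0.9958358 = (growth of PLN) / (growth of THB).
The PLN side grows by 1 + 0.0188×3/12 = 1.004700.
So the THB growth factor = 1.0089013.
r = (1.0089013 − 1)/(3/12) = 0.035605 → 3.56%.

3.56%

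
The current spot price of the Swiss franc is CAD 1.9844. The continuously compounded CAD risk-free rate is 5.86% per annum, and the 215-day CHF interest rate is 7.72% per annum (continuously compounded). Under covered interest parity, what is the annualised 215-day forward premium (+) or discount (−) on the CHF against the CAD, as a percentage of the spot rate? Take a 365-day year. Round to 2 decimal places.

-1.85%

T = 215/365 years.
CIP forward (CAD per CHF) = 1.9844 × 1.0351205/1.0465238 = 1.9627773.
Annualised premium = (F − S)/S × (1/T) = (1.9627773 − 1.9844)/1.9844 ÷ (215/365) = -1.85%.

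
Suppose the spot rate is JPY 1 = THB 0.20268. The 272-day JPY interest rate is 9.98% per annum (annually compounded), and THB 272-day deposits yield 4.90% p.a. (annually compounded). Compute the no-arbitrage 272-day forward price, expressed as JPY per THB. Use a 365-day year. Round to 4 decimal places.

T = 272/365 years.
THB accumulates by (1 + 0.0490)^(272/365) = 1.0362917.
JPY growth factor: (1 + 0.0998)^(272/365) = 1.0734633.
Forward (THB per JPY) = 0.20268 × 1.0362917 / 1.0734633 = 0.1956617.
Quoted the other way: 1/0.1956617 = 5.1109 JPY per THB.

5.1109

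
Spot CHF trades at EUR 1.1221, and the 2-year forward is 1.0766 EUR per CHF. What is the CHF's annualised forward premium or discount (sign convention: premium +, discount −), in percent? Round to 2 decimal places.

-2.03%

T = 2 years.
(F − S)/S = (1.0766 − 1.1221)/1.1221 = -0.0405490.
Per annum: -0.0405490 / 2 = -0.020275 = -2.03%.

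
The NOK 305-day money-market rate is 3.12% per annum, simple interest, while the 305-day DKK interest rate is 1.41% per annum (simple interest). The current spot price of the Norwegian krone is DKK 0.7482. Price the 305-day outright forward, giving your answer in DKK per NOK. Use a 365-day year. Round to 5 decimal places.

T = 305/365 years.
DKK growth factor: 1 + 0.0141×305/365 = 1.0117822.
NOK accumulates by 1 + 0.0312×305/365 = 1.0260712.
CIP: F = S · (grow DKK)/(grow NOK) = 0.7482 × 1.0117822/1.0260712 = 0.7377806 DKK per NOK.

0.73778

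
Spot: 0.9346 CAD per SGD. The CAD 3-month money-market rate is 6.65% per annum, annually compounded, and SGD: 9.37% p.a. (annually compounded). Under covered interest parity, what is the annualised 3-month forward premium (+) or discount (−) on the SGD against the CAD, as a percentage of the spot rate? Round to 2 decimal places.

T = 3/12 years.
F = S · g_CAD/g_SGD = 0.9346 × 1.0162258/1.0226442 = 0.9287342.
(F − S)/S ÷ T = (0.9287342 − 0.9346)/0.9346/(3/12) = -0.025105 → -2.51%.

-2.51%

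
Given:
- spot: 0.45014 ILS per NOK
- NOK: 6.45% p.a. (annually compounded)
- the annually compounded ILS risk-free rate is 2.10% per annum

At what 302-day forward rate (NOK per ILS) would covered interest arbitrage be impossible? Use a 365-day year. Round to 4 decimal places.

2.2996

T = 302/365 years.
Growth of 1 ILS over T: (1 + 0.0210)^(302/365) = 1.0173441.
NOK growth factor: (1 + 0.0645)^(302/365) = 1.0530773.
CIP: F = S · (grow ILS)/(grow NOK) = 0.45014 × 1.0173441/1.0530773 = 0.4348658 ILS per NOK.
Quoted the other way: 1/0.4348658 = 2.2996 NOK per ILS.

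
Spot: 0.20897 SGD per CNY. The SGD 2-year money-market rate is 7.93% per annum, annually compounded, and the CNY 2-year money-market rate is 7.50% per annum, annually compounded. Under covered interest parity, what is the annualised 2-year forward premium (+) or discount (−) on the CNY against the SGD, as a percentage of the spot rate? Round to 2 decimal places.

T = 2 years.
No-arbitrage forward: 0.20897 × 1.1648885 / 1.155625 = 0.21064511 SGD/CNY.
Annualised premium = (F − S)/S × (1/T) = (0.21064511 − 0.20897)/0.20897 ÷ 2 = 0.40%.

+0.40%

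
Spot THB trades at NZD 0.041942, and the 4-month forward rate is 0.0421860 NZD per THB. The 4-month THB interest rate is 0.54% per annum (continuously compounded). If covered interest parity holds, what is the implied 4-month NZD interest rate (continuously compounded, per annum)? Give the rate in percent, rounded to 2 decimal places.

2.28%

T = 4/12 years.
F/S = 0.042186/0.041942 = 1.0058176 = (growth of NZD) / (growth of THB).
THB growth factor: e^(0.0054×4/12) = 1.0018016.
Hence g_NZD = 1.0076297.
r = ln(1.0076297)/(4/12) = 0.022802 → 2.28%.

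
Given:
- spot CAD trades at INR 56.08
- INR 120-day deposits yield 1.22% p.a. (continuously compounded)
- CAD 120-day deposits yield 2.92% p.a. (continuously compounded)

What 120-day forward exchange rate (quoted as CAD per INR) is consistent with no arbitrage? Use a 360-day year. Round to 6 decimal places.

T = 120/360 years.
INR accumulates by e^(0.0122×120/360) = 1.0040749.
CAD accumulates by e^(0.0292×120/360) = 1.0097809.
Forward (INR per CAD) = 56.08 × 1.0040749 / 1.0097809 = 55.76311.
Quoted the other way: 1/55.76311 = 0.017933 CAD per INR.

0.017933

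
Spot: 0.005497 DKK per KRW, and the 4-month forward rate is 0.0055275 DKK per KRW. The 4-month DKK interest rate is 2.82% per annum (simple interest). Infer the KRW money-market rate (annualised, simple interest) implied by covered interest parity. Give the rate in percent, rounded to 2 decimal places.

T = 4/12 years.
By CIP, F/S equals the DKK-to-KRW growth ratio: 0.0055275/0.005497 = 1.0055485.
DKK growth factor: 1 + 0.0282×4/12 = 1.009400.
Hence g_KRW = 1.0038302.
r = (1.0038302 − 1)/(4/12) = 0.011491 → 1.15%.

1.15%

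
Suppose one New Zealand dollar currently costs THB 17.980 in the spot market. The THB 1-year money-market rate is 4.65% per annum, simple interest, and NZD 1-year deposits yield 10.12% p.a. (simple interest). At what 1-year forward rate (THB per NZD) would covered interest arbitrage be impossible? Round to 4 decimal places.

T = 1 year.
THB growth factor: 1 + 0.0465×1 = 1.046500.
NZD accumulates by 1 + 0.1012×1 = 1.101200.
CIP: F = S · (grow THB)/(grow NZD) = 17.98 × 1.046500/1.101200 = 17.086878 THB per NZD.

17.0869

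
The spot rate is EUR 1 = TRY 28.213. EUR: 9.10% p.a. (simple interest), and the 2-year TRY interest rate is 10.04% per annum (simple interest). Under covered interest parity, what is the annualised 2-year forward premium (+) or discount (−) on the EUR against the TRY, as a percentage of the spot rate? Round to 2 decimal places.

T = 2 years.
CIP forward (TRY per EUR) = 28.213 × 1.200800/1.182000 = 28.661735.
Annualised premium = (F − S)/S × (1/T) = (28.661735 − 28.213)/28.213 ÷ 2 = 0.80%.

+0.80%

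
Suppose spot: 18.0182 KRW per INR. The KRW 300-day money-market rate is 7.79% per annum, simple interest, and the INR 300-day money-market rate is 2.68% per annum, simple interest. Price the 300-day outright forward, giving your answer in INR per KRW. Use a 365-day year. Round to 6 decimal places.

T = 300/365 years.
KRW growth factor: 1 + 0.0779×300/365 = 1.0640274.
INR accumulates by 1 + 0.0268×300/365 = 1.0220274.
So F = 18.0182 × 1.0640274 / 1.0220274 = 18.75865 (KRW/INR).
Quoted the other way: 1/18.75865 = 0.053309 INR per KRW.

0.053309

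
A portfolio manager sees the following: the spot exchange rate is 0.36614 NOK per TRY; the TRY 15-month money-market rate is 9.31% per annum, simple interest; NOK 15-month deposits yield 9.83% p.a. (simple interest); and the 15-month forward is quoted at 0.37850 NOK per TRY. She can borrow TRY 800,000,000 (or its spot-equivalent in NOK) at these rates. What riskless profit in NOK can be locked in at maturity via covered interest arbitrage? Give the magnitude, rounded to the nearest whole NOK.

NOK 9,134,788

T = 15/12 years.
Invest the TRY and cover forward: 800,000,000 × 1.116375 × 0.37850 = NOK 338,038,350.00.
Convert at spot and invest in NOK: 800,000,000 × 0.36614 × 1.122875 = NOK 328,903,562.00.
The quoted forward overvalues TRY, so borrow NOK, buy TRY at spot, deposit the TRY at 9.31%, and sell the proceeds forward at 0.37850.
Arbitrage profit = |338,038,350.00 − 328,903,562.00| = NOK 9,134,788.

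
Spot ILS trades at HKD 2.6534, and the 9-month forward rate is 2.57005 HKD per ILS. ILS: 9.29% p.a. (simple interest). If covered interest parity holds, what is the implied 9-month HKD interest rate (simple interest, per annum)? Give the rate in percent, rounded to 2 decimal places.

4.81%

T = 9/12 years.
CIP gives F = S · g_HKD/g_ILS, so g_HKD/g_ILS = 2.57005/2.6534 = 0.9685875.
The ILS side grows by 1 + 0.0929×9/12 = 1.069675.
Hence g_HKD = 1.0360738.
r = (1.0360738 − 1)/(9/12) = 0.048098 → 4.81%.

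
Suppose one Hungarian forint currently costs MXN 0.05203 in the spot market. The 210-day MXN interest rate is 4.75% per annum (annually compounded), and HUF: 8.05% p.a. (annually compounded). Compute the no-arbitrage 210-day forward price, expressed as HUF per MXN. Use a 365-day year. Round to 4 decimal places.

19.5657

T = 210/365 years.
MXN accumulates by (1 + 0.0475)^(210/365) = 1.02705918.
HUF growth factor: (1 + 0.0805)^(210/365) = 1.04555229.
CIP: F = S · (grow MXN)/(grow HUF) = 0.05203 × 1.02705918/1.04555229 = 0.051109724 MXN per HUF.
Invert for HUF per MXN: 1 / 0.051109724 = 19.5657.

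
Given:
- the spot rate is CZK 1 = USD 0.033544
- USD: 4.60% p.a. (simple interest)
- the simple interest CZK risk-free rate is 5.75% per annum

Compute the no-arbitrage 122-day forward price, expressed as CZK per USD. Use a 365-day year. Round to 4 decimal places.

T = 122/365 years.
Growth of 1 USD over T: 1 + 0.0460×122/365 = 1.01537534.
CZK growth factor: 1 + 0.0575×122/365 = 1.01921918.
Forward (USD per CZK) = 0.033544 × 1.01537534 / 1.01921918 = 0.033417494.
Invert for CZK per USD: 1 / 0.033417494 = 29.9244.

29.9244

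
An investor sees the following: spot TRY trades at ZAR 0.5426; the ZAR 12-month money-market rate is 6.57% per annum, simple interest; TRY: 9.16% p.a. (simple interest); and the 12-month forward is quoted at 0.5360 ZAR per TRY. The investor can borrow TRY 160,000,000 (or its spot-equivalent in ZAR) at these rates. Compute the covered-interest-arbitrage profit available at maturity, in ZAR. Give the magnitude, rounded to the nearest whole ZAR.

ZAR 1,095,805

T = 1 year.
Route A — deposit TRY, sell forward: 160,000,000 × 1.091600 × 0.5360 = ZAR 93,615,616.00.
Route B — convert at spot, deposit ZAR: 160,000,000 × 0.5426 × 1.065700 = ZAR 92,519,811.20.
The quoted forward overvalues TRY, so borrow ZAR, buy TRY at spot, deposit the TRY at 9.16%, and sell the proceeds forward at 0.5360.
The gap between the two covered legs is ZAR 1,095,805.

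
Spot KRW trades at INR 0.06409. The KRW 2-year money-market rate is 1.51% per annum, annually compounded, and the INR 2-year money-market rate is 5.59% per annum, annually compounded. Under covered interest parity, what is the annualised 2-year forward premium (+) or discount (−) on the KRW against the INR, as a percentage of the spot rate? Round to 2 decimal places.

+4.10%

T = 2 years.
CIP forward (INR per KRW) = 0.06409 × 1.1149248/1.030428 = 0.06934549.
Annualised premium = (F − S)/S × (1/T) = (0.06934549 − 0.06409)/0.06409 ÷ 2 = 4.10%.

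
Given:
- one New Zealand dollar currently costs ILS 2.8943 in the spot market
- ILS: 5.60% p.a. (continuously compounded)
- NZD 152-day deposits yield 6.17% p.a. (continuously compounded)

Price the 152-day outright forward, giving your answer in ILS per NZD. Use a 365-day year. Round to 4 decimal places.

T = 152/365 years.
ILS growth factor: e^(0.0560×152/365) = 1.0235946.
NZD accumulates by e^(0.0617×152/365) = 1.0260272.
So F = 2.8943 × 1.0235946 / 1.0260272 = 2.887438 (ILS/NZD).

2.8874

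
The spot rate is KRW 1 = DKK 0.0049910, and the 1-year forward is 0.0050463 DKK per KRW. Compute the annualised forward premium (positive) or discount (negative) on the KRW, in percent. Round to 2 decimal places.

T = 1 year.
(F − S)/S = (0.0050463 − 0.004991)/0.004991 = 0.0110799.
×(1/T) gives 1.11% p.a.

+1.11%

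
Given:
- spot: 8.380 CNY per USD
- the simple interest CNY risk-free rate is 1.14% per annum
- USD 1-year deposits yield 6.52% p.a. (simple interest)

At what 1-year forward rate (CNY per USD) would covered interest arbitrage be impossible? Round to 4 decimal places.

T = 1 year.
CNY accumulates by 1 + 0.0114×1 = 1.011400.
USD growth factor: 1 + 0.0652×1 = 1.065200.
CIP: F = S · (grow CNY)/(grow USD) = 8.38 × 1.011400/1.065200 = 7.956752 CNY per USD.

7.9568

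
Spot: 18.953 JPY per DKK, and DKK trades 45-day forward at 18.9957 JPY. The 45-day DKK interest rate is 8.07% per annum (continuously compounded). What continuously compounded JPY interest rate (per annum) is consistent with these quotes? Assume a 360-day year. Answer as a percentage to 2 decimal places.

9.87%

T = 45/360 years.
F/S = 18.9957/18.953 = 1.0022529 = (growth of JPY) / (growth of DKK).
The DKK side grows by e^(0.0807×45/360) = 1.0101386.
Hence g_JPY = 1.0124143.
Take logs: ln 1.0124143 / (45/360) = 0.098703, so 9.87%.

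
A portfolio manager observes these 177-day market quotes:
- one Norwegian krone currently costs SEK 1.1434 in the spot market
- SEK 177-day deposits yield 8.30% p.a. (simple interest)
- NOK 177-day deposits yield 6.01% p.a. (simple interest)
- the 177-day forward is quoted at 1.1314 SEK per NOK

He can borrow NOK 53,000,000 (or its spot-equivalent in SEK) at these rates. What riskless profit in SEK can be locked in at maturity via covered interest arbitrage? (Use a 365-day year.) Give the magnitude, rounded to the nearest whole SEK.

T = 177/365 years.
Invest the NOK and cover forward: 53,000,000 × 1.0291443836 × 1.1314 = SEK 61,711,819.65.
Convert at spot and invest in SEK: 53,000,000 × 1.1434 × 1.0402493151 = SEK 63,039,316.54.
The quoted forward undervalues NOK, so borrow NOK, convert to SEK at spot, deposit the SEK at 8.30%, and buy NOK forward at 1.1314 to cover the loan.
Profit = 63,039,316.54 − 61,711,819.65 = SEK 1,327,497.

SEK 1,327,497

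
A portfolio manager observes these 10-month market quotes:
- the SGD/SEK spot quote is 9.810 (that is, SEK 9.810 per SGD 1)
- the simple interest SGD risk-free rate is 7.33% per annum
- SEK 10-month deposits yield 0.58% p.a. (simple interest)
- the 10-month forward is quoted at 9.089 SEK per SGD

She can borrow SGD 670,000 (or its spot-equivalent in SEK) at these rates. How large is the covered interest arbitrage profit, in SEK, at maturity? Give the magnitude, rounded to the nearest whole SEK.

T = 10/12 years.
Keep in SGD, deliver into the forward: 670,000·1.061083333·9.089 = SEK 6,461,604.90.
Swap to SEK now, deposit: 670,000·9.810·1.004833333 = SEK 6,604,468.05.
The quoted forward undervalues SGD, so borrow SGD, convert to SEK at spot, deposit the SEK at 0.58%, and buy SGD forward at 9.089 to cover the loan.
The gap between the two covered legs is SEK 142,863.

SEK 142,863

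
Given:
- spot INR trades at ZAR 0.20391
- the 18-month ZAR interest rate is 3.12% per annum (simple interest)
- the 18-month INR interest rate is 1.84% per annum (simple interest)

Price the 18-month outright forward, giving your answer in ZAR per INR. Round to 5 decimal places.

0.20772

T = 18/12 years.
ZAR growth factor: 1 + 0.0312×18/12 = 1.046800.
INR accumulates by 1 + 0.0184×18/12 = 1.027600.
So F = 0.20391 × 1.046800 / 1.027600 = 0.2077199 (ZAR/INR).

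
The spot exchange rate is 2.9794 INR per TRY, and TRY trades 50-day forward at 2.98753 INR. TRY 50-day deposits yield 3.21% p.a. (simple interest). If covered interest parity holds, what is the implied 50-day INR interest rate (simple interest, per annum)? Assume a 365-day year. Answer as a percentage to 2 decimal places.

5.21%

T = 50/365 years.
CIP gives F = S · g_INR/g_TRY, so g_INR/g_TRY = 2.98753/2.9794 = 1.0027287.
TRY growth factor: 1 + 0.0321×50/365 = 1.0043973.
That pins the INR growth at 1.007138.
(1.007138 − 1)/T = 0.052107, i.e. 5.21%.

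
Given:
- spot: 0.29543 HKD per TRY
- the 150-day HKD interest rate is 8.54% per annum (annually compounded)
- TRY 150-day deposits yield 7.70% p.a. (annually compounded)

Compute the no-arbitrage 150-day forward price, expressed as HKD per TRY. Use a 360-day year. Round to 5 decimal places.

T = 150/360 years.
HKD accumulates by (1 + 0.0854)^(150/360) = 1.0347349.
TRY growth factor: (1 + 0.0770)^(150/360) = 1.0313907.
CIP: F = S · (grow HKD)/(grow TRY) = 0.29543 × 1.0347349/1.0313907 = 0.2963879 HKD per TRY.

0.29639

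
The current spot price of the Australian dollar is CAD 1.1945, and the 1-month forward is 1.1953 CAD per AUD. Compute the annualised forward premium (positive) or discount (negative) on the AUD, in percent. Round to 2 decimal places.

T = 1/12 years.
AUD trades forward at +0.06697% vs spot over the period.
×(1/T) gives 0.80% p.a.

+0.80%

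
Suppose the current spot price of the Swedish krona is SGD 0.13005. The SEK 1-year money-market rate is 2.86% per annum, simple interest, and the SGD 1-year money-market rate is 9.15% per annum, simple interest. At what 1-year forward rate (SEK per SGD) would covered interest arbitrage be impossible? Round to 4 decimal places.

7.2462

T = 1 year.
SGD accumulates by 1 + 0.0915×1 = 1.091500.
Growth of 1 SEK over T: 1 + 0.0286×1 = 1.028600.
Forward (SGD per SEK) = 0.13005 × 1.091500 / 1.028600 = 0.1380027.
Quoted the other way: 1/0.1380027 = 7.2462 SEK per SGD.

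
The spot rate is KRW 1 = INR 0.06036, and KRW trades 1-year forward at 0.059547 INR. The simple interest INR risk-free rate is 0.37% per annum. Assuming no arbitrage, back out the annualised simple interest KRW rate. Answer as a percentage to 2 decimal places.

1.74%

T = 1 year.
CIP gives F = S · g_INR/g_KRW, so g_INR/g_KRW = 0.059547/0.06036 = 0.9865308.
The INR side grows by 1 + 0.0037×1 = 1.003700.
Hence g_KRW = 1.0174036.
(1.0174036 − 1)/T = 0.017404, i.e. 1.74%.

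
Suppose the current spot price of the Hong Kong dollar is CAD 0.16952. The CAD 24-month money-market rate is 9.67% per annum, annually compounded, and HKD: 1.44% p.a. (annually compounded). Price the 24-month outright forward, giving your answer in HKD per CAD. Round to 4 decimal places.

5.0469

T = 2 years.
CAD growth factor: (1 + 0.0967)^2 = 1.2027509.
HKD accumulates by (1 + 0.0144)^2 = 1.0290074.
Forward (CAD per HKD) = 0.16952 × 1.2027509 / 1.0290074 = 0.1981427.
Quoted the other way: 1/0.1981427 = 5.0469 HKD per CAD.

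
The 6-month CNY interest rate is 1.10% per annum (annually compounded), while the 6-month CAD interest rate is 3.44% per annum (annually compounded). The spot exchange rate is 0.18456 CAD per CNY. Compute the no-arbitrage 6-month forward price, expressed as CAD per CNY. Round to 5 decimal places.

T = 6/12 years.
Growth of 1 CAD over T: (1 + 0.0344)^(6/12) = 1.0170546.
CNY accumulates by (1 + 0.0110)^(6/12) = 1.005485.
Forward (CAD per CNY) = 0.18456 × 1.0170546 / 1.005485 = 0.1866836.

0.18668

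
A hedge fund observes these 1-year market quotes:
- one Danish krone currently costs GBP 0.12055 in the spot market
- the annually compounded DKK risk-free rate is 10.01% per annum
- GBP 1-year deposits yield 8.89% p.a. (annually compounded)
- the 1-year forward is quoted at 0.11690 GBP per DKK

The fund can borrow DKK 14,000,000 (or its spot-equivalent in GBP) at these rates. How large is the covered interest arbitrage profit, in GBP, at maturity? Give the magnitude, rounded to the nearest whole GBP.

T = 1 year.
Route A — deposit DKK, sell forward: 14,000,000 × 1.100100 × 0.11690 = GBP 1,800,423.66.
Route B — convert at spot, deposit GBP: 14,000,000 × 0.12055 × 1.088900 = GBP 1,837,736.53.
The quoted forward undervalues DKK, so borrow DKK, convert to GBP at spot, deposit the GBP at 8.89%, and buy DKK forward at 0.11690 to cover the loan.
Arbitrage profit = |1,800,423.66 − 1,837,736.53| = GBP 37,313.

GBP 37,313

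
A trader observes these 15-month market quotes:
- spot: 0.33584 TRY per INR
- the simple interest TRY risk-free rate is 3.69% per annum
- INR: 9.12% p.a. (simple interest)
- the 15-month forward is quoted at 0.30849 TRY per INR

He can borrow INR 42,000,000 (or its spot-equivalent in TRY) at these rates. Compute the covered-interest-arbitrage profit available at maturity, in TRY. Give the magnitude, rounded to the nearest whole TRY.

T = 15/12 years.
Invest the INR and cover forward: 42,000,000 × 1.114000 × 0.30849 = TRY 14,433,630.12.
Convert at spot and invest in TRY: 42,000,000 × 0.33584 × 1.046125 = TRY 14,755,886.04.
The quoted forward undervalues INR, so borrow INR, convert to TRY at spot, deposit the TRY at 3.69%, and buy INR forward at 0.30849 to cover the loan.
The gap between the two covered legs is TRY 322,256.

TRY 322,256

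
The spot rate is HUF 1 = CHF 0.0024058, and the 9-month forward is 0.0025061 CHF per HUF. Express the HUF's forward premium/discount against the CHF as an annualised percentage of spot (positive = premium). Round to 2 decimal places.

T = 9/12 years.
Period premium: (0.0025061 − 0.0024058)/0.0024058 = 0.0416909.
×(1/T) gives 5.56% p.a.

+5.56%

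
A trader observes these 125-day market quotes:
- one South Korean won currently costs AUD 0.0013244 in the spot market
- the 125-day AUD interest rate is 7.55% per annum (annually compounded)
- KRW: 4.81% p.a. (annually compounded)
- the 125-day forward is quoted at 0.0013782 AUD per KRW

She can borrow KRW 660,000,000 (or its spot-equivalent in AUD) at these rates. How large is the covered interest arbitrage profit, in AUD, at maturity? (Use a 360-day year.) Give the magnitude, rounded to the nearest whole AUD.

AUD 28,095

T = 125/360 years.
Keep in KRW, deliver into the forward: 660,000,000·1.01644592·0.0013782 = AUD 924,571.41.
Swap to AUD now, deposit: 660,000,000·0.0013244·1.02559487 = AUD 896,476.58.
The quoted forward overvalues KRW, so borrow AUD, buy KRW at spot, deposit the KRW at 4.81%, and sell the proceeds forward at 0.0013782.
Profit = 924,571.41 − 896,476.58 = AUD 28,095.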